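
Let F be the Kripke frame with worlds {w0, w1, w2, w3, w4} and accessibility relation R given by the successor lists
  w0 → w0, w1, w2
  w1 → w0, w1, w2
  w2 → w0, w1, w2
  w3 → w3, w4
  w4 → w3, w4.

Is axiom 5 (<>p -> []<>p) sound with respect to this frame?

The schema 5 characterises exactly the Euclidean frames.
Euclidean: yes — any two successors of a common world are R-related.

Yes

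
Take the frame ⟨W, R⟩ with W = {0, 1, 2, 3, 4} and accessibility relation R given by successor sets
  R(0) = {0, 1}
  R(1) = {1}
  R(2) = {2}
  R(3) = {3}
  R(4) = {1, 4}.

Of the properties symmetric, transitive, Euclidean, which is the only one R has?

transitive

Symmetric: no — 0 R 1 but not 1 R 0.
Transitive: yes — every two-step R-path is closed by a direct edge.
Euclidean: no — 0 R 1 and 0 R 0, but not 1 R 0.
Only transitive holds.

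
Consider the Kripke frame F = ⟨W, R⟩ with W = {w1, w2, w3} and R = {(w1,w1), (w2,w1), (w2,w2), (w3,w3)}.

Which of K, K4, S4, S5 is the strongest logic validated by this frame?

Transitive (axiom 4): yes — every two-step R-path is closed by a direct edge.
Reflexive (axiom T): yes — every world is R-related to itself.
Euclidean (axiom 5): no — w2 R w1 and w2 R w2, but not w1 R w2.
So F validates K, K4, S4; S5 would additionally require R to be Euclidean. The strongest is S4.

S4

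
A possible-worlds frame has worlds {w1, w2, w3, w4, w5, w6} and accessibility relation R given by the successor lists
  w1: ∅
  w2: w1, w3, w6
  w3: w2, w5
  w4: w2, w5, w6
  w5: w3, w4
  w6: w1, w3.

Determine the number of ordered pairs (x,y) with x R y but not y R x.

Enumerating: (w2,w1), (w2,w6), (w4,w2), (w4,w6), (w6,w1), (w6,w3).

6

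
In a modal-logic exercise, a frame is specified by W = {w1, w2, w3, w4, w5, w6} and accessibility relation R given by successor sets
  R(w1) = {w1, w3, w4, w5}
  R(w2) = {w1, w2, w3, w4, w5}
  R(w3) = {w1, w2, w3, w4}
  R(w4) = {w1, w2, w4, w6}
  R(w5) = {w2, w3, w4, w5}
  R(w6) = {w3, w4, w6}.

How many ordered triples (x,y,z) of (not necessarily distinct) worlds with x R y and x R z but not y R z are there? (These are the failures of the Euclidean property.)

Enumerating: (w1,w3,w5), (w1,w4,w3), (w1,w4,w5), (w1,w5,w1), (w2,w1,w2), (w2,w3,w5), (w2,w4,w3), (w2,w4,w5), (w2,w5,w1), (w3,w1,w2), (w3,w4,w3), (w4,w1,w2), … and 9 more.
Total: 21.

21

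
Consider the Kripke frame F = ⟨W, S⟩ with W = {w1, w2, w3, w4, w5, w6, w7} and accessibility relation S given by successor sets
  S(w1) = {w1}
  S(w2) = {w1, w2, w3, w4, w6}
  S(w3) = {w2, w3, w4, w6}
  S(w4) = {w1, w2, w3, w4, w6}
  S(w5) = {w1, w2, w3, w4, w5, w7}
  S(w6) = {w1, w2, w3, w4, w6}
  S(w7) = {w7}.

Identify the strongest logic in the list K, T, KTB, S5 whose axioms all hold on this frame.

T

Reflexive (axiom T): yes — every world is S-related to itself.
Symmetric (axiom B): no — w2 S w1 but not w1 S w2.
Euclidean (axiom 5): no — w2 S w1 and w2 S w3, but not w1 S w3.
So F validates K, T; KTB would additionally require S to be symmetric. The strongest is T.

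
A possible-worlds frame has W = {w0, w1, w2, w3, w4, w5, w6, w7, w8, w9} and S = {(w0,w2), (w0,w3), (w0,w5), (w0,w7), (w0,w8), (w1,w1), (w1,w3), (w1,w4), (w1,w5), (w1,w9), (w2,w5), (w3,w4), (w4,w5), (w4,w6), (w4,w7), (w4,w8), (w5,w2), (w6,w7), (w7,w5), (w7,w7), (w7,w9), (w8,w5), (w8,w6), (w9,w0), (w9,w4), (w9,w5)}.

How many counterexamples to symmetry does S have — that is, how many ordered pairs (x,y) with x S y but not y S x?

Enumerating: (w0,w2), (w0,w3), (w0,w5), (w0,w7), (w0,w8), (w1,w3), (w1,w4), (w1,w5), (w1,w9), (w3,w4), (w4,w5), (w4,w6), … and 10 more.
Total: 22.

22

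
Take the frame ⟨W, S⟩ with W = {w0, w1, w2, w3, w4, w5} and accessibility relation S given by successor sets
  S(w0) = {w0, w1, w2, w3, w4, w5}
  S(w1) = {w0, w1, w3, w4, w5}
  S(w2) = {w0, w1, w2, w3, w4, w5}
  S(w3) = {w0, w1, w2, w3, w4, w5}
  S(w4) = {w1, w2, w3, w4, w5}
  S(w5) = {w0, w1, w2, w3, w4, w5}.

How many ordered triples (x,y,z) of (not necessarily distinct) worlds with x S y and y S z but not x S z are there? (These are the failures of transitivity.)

Enumerating: (w1,w0,w2), (w1,w3,w2), (w1,w4,w2), (w1,w5,w2), (w4,w1,w0), (w4,w2,w0), (w4,w3,w0), (w4,w5,w0).

8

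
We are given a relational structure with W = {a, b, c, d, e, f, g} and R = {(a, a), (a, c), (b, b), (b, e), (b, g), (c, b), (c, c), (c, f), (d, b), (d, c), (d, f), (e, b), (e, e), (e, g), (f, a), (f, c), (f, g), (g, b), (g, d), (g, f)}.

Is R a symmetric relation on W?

Symmetric: no — a R c but not c R a.

No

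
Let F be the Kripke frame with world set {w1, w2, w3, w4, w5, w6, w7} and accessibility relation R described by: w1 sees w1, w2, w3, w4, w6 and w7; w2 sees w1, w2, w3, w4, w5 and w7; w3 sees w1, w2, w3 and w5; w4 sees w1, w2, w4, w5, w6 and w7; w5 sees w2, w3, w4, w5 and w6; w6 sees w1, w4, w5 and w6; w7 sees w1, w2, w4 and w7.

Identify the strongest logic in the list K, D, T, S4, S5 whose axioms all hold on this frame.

Serial (axiom D): yes — every world has a successor (e.g. w1 R w1).
Reflexive (axiom T): yes — every world is R-related to itself.
Transitive (axiom 4): no — w1 R w2 and w2 R w5, but not w1 R w5.
Euclidean (axiom 5): no — w1 R w2 and w1 R w6, but not w2 R w6.
So F validates K, D, T; S4 would additionally require R to be transitive. The strongest is T.

T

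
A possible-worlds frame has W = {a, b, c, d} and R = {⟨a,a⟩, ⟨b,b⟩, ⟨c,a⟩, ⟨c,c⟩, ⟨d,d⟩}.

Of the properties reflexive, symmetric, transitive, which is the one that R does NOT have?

Reflexive: yes — every world is R-related to itself.
Symmetric: no — c R a but not a R c.
Transitive: yes — every two-step R-path is closed by a direct edge.
Only symmetric fails.

symmetric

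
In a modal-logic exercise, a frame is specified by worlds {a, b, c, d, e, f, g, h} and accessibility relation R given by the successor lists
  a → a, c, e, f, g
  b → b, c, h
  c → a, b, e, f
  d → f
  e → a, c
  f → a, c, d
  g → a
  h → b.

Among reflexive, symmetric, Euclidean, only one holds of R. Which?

Reflexive: no — c is not related to itself.
Symmetric: yes — every pair in R has its reverse in R.
Euclidean: no — a R c and a R g, but not c R g.
Only symmetric holds.

symmetric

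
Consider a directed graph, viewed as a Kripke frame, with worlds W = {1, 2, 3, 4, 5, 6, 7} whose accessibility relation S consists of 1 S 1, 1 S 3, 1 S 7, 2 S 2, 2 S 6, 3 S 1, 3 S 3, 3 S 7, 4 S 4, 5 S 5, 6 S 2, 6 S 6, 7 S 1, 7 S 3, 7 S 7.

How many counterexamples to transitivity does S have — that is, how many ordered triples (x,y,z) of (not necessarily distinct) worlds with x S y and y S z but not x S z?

S is transitive; there are no such tuples.

0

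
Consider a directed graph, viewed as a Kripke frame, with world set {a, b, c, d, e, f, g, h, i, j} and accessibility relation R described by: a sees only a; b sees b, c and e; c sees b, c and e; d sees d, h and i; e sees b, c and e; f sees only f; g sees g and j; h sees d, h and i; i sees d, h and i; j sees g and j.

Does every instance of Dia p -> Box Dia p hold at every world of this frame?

By correspondence theory, 5 is valid on a frame iff R is Euclidean.
Euclidean: yes — any two successors of a common world are R-related.

Yes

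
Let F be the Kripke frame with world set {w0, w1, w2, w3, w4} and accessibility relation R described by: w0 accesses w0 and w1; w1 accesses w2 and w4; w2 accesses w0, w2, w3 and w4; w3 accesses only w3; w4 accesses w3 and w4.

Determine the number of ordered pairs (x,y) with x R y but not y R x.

Enumerating: (w0,w1), (w1,w2), (w1,w4), (w2,w0), (w2,w3), (w2,w4), (w4,w3).

7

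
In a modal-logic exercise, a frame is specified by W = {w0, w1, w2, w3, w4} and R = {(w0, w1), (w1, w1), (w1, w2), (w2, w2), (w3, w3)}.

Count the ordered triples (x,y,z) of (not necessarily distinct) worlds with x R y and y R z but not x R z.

1

Enumerating: (w0,w1,w2).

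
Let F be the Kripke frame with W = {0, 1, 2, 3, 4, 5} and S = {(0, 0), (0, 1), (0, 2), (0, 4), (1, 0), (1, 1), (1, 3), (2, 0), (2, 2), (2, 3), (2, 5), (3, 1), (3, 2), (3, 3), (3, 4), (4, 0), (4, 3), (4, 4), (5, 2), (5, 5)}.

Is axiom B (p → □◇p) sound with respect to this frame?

Yes

The schema B characterises exactly the symmetric frames.
Symmetric: yes — every pair in S has its reverse in S.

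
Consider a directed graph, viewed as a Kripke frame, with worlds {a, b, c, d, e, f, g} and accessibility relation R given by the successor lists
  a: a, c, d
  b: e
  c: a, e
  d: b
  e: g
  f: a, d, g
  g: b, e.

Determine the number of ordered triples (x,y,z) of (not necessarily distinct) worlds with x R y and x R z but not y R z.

21

Enumerating: (a,c,c), (a,c,d), (a,d,a), (a,d,c), (a,d,d), (b,e,e), (c,a,e), (c,e,a), (c,e,e), (d,b,b), (e,g,g), (f,a,g), … and 9 more.
Total: 21.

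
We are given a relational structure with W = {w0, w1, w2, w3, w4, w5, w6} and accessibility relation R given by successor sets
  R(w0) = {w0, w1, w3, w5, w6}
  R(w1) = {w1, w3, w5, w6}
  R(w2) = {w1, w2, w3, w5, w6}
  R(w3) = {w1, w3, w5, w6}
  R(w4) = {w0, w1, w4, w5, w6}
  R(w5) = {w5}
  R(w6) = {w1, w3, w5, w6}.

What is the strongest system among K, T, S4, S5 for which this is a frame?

T

Reflexive (axiom T): yes — every world is R-related to itself.
Transitive (axiom 4): no — w4 R w0 and w0 R w3, but not w4 R w3.
Euclidean (axiom 5): no — w0 R w5 and w0 R w1, but not w5 R w1.
So F validates K, T; S4 would additionally require R to be transitive. The strongest is T.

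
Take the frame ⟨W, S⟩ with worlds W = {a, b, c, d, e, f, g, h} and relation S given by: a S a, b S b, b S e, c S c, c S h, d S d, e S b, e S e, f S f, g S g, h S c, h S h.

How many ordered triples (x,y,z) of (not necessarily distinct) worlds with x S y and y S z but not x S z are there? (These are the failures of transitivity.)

0

S is transitive; there are no such tuples.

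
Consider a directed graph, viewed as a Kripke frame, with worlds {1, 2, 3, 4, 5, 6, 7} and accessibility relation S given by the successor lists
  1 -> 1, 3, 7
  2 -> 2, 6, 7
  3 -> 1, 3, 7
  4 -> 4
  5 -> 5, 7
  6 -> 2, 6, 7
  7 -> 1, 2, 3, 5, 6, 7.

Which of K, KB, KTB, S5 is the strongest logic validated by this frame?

Symmetric (axiom B): yes — every pair in S has its reverse in S.
Reflexive (axiom T): yes — every world is S-related to itself.
Euclidean (axiom 5): no — 7 S 1 and 7 S 2, but not 1 S 2.
So F validates K, KB, KTB; S5 would additionally require S to be Euclidean. The strongest is KTB.

KTB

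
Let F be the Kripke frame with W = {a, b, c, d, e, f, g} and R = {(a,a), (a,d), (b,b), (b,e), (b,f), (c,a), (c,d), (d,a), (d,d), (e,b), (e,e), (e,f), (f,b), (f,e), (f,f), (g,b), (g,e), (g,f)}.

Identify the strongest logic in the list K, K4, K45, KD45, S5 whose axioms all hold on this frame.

Transitive (axiom 4): yes — every two-step R-path is closed by a direct edge.
Euclidean (axiom 5): yes — any two successors of a common world are R-related.
Serial (axiom D): yes — every world has a successor (e.g. a R a).
Reflexive (axiom T): no — c is not related to itself.
So F validates K, K4, K45, KD45; S5 would additionally require R to be reflexive. The strongest is KD45.

KD45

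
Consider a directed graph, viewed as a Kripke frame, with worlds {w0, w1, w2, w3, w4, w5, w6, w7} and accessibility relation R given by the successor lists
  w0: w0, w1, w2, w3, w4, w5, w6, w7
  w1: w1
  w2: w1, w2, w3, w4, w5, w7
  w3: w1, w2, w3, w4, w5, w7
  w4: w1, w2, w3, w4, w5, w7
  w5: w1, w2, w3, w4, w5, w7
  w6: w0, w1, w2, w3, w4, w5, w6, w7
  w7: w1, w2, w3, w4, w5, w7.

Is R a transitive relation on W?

Transitive: yes — every two-step R-path is closed by a direct edge.

Yes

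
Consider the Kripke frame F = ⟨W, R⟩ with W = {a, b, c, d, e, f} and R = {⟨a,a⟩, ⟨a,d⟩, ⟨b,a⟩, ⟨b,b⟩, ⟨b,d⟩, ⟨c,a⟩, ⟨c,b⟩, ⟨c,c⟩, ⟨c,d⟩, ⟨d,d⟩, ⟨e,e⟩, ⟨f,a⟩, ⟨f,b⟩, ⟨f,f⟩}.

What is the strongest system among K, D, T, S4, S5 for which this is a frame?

T

Serial (axiom D): yes — every world has a successor (e.g. a R a).
Reflexive (axiom T): yes — every world is R-related to itself.
Transitive (axiom 4): no — f R a and a R d, but not f R d.
Euclidean (axiom 5): no — b R d and b R a, but not d R a.
So F validates K, D, T; S4 would additionally require R to be transitive. The strongest is T.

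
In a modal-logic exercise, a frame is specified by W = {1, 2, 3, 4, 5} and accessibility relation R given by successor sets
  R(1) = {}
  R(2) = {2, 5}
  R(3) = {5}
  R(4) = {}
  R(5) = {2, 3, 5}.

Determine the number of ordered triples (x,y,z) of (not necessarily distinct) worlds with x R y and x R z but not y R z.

Enumerating: (5,2,3), (5,3,2), (5,3,3).

3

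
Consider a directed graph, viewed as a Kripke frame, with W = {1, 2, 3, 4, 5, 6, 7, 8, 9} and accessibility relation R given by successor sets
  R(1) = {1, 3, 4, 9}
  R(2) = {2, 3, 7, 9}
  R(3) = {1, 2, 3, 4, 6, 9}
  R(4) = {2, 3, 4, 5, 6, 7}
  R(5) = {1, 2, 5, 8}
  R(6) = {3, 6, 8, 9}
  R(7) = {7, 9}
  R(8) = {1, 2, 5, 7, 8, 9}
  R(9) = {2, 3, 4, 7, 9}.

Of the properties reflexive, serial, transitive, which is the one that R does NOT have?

Reflexive: yes — every world is R-related to itself.
Serial: yes — every world has a successor (e.g. 1 R 1).
Transitive: no — 1 R 3 and 3 R 2, but not 1 R 2.
Only transitive fails.

transitive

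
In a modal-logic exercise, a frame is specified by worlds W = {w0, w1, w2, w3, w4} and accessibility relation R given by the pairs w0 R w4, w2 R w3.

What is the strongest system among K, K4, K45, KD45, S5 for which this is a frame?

Transitive (axiom 4): yes — every two-step R-path is closed by a direct edge.
Euclidean (axiom 5): no — w0 R w4 and w0 R w4, but not w4 R w4.
Serial (axiom D): no — w1 has no R-successor.
Reflexive (axiom T): no — w0 is not related to itself.
So F validates K, K4; K45 would additionally require R to be Euclidean. The strongest is K4.

K4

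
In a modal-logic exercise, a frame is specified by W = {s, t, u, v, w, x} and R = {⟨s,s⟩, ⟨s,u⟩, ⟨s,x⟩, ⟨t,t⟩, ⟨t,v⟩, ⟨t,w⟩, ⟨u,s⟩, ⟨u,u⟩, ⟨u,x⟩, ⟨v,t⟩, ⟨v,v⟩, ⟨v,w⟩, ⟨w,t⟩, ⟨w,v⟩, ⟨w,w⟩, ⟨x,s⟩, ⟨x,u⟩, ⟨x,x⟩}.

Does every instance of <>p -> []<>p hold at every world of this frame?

Yes

By correspondence theory, 5 is valid on a frame iff R is Euclidean.
Euclidean: yes — any two successors of a common world are R-related.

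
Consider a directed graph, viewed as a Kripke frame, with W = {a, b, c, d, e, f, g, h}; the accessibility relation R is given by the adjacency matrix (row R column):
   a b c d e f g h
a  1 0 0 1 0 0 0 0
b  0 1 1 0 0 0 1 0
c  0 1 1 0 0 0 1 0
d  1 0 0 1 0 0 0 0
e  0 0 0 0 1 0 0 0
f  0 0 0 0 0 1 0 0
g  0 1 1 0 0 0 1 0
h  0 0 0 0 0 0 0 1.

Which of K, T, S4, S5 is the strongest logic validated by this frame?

Reflexive (axiom T): yes — every world is R-related to itself.
Transitive (axiom 4): yes — every two-step R-path is closed by a direct edge.
Euclidean (axiom 5): yes — any two successors of a common world are R-related.
So F validates K, T, S4, S5. The strongest is S5.

S5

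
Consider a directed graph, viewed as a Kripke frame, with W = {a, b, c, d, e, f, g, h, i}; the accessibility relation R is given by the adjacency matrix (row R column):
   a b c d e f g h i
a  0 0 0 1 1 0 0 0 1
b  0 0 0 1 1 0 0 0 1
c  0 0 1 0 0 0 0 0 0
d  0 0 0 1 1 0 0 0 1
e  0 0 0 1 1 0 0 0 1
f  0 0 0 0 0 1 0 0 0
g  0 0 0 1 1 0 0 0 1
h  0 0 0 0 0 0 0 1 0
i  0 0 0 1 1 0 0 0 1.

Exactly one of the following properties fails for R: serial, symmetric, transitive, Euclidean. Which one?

Serial: yes — every world has a successor (e.g. a R d).
Symmetric: no — a R d but not d R a.
Transitive: yes — every two-step R-path is closed by a direct edge.
Euclidean: yes — any two successors of a common world are R-related.
Only symmetric fails.

symmetric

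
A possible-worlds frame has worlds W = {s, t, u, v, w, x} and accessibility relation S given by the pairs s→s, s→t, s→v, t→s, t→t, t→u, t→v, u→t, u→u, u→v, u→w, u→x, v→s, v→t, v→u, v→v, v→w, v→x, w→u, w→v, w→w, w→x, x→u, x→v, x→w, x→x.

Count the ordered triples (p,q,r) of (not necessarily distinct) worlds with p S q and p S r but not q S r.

Enumerating: (t,s,u), (t,u,s), (u,t,w), (u,t,x), (u,w,t), (u,x,t), (v,s,u), (v,s,w), (v,s,x), (v,t,w), (v,t,x), (v,u,s), (v,w,s), (v,w,t), (v,x,s), (v,x,t).

16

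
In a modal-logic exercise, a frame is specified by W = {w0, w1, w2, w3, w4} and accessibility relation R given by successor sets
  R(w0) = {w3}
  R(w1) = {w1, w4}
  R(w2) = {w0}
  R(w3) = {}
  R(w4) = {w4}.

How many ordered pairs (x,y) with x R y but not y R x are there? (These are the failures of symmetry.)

Enumerating: (w0,w3), (w1,w4), (w2,w0).

3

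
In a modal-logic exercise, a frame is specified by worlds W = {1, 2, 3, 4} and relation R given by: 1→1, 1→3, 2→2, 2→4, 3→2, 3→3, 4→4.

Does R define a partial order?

No

Reflexive: yes — every world is R-related to itself.
Transitive: no — 1 R 3 and 3 R 2, but not 1 R 2.
Antisymmetric: yes — no distinct pair is related both ways.
So R is not a partial order.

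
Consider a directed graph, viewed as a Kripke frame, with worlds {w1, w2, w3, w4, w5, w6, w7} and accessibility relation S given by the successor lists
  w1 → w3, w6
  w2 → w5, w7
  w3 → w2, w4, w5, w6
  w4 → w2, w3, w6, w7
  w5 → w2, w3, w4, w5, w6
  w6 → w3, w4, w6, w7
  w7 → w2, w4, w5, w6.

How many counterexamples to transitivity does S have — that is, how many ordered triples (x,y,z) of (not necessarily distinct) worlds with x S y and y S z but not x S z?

Enumerating: (w1,w3,w2), (w1,w3,w4), (w1,w3,w5), (w1,w6,w4), (w1,w6,w7), (w2,w5,w2), (w2,w5,w3), (w2,w5,w4), (w2,w5,w6), (w2,w7,w2), (w2,w7,w4), (w2,w7,w6), … and 26 more.
Total: 38.

38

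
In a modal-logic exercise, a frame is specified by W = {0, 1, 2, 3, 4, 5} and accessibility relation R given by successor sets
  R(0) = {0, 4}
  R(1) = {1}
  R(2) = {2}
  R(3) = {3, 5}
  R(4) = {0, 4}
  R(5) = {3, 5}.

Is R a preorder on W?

Reflexive: yes — every world is R-related to itself.
Transitive: yes — every two-step R-path is closed by a direct edge.
So R is a preorder.

Yes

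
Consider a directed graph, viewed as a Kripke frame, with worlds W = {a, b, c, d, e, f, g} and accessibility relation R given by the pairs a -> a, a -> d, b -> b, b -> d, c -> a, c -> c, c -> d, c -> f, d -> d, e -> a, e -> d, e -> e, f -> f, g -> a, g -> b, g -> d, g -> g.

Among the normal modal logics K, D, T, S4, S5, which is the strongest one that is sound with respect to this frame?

Serial (axiom D): yes — every world has a successor (e.g. a R a).
Reflexive (axiom T): yes — every world is R-related to itself.
Transitive (axiom 4): yes — every two-step R-path is closed by a direct edge.
Euclidean (axiom 5): no — c R a and c R f, but not a R f.
So F validates K, D, T, S4; S5 would additionally require R to be Euclidean. The strongest is S4.

S4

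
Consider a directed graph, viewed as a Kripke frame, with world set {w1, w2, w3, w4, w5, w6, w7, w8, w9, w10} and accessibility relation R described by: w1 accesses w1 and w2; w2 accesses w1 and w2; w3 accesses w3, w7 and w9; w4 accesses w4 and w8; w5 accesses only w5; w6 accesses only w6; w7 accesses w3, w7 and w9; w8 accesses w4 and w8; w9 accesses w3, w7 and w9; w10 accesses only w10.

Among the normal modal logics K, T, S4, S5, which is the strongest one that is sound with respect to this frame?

Reflexive (axiom T): yes — every world is R-related to itself.
Transitive (axiom 4): yes — every two-step R-path is closed by a direct edge.
Euclidean (axiom 5): yes — any two successors of a common world are R-related.
So F validates K, T, S4, S5. The strongest is S5.

S5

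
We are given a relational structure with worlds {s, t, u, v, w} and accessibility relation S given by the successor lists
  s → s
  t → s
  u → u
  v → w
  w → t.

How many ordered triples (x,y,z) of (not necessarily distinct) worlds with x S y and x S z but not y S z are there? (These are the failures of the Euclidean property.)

2

Enumerating: (v,w,w), (w,t,t).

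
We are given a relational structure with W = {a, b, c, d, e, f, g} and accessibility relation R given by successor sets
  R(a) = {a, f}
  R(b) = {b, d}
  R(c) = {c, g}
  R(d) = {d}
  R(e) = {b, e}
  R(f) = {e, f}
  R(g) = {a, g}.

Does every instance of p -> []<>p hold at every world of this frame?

The schema B characterises exactly the symmetric frames.
Symmetric: no — a R f but not f R a.

No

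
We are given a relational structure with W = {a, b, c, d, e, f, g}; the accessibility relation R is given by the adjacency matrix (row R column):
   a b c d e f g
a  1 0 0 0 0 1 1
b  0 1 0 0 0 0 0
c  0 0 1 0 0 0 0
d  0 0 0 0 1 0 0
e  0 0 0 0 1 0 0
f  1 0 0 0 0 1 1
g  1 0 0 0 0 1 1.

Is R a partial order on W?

Reflexive: no — d is not related to itself.
Transitive: yes — every two-step R-path is closed by a direct edge.
Antisymmetric: no — a R f and f R a with a ≠ f.
So R is not a partial order.

No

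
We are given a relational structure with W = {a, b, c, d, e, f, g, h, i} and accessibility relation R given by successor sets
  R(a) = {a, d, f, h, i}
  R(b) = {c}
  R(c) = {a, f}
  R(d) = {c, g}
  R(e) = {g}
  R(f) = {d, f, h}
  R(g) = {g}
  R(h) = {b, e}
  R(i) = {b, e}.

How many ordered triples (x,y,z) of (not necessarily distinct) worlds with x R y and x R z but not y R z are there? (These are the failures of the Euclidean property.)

36

Enumerating: (a,d,a), (a,d,d), (a,d,f), (a,d,h), (a,d,i), (a,f,a), (a,f,i), (a,h,a), (a,h,d), (a,h,f), (a,h,h), (a,h,i), … and 24 more.
Total: 36.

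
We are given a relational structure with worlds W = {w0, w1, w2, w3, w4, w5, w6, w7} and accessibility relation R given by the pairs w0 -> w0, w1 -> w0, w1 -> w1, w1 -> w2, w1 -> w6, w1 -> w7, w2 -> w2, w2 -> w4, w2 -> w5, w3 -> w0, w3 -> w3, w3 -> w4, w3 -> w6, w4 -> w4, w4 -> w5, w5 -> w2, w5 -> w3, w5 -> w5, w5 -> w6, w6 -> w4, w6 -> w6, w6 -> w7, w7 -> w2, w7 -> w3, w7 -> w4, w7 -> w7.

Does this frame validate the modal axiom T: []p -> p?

The schema T characterises exactly the reflexive frames.
Reflexive: yes — every world is R-related to itself.

Yes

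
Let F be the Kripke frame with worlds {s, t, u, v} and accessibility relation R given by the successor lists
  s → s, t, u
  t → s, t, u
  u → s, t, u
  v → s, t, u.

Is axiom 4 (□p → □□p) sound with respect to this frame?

Yes

By correspondence theory, 4 is valid on a frame iff R is transitive.
Transitive: yes — every two-step R-path is closed by a direct edge.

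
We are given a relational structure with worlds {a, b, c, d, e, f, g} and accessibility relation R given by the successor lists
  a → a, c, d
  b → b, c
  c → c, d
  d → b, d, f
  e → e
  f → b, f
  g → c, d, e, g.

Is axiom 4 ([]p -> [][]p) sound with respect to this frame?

No

Axiom 4 corresponds to the accessibility relation being transitive.
Transitive: no — a R d and d R b, but not a R b.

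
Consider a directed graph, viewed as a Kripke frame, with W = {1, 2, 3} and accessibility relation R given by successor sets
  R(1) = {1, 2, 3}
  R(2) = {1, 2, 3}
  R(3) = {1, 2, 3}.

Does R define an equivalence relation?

Reflexive: yes — every world is R-related to itself.
Symmetric: yes — every pair in R has its reverse in R.
Transitive: yes — every two-step R-path is closed by a direct edge.
So R is an equivalence relation.

Yes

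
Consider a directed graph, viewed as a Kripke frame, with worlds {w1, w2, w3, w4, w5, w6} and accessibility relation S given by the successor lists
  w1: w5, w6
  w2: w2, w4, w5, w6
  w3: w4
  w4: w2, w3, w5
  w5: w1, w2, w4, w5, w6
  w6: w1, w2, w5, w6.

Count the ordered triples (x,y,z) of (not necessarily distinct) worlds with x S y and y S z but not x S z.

20

Enumerating: (w1,w5,w1), (w1,w5,w2), (w1,w5,w4), (w1,w6,w1), (w1,w6,w2), (w2,w4,w3), (w2,w5,w1), (w2,w6,w1), (w3,w4,w2), (w3,w4,w3), (w3,w4,w5), (w4,w2,w4), … and 8 more.
Total: 20.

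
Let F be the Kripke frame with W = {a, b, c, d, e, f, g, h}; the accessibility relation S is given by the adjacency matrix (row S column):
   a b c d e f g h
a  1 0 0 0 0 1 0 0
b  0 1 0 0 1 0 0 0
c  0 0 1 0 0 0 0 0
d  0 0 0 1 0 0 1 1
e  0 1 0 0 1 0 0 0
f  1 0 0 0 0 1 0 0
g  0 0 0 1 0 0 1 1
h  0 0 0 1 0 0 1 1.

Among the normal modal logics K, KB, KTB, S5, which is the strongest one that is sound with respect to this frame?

S5

Symmetric (axiom B): yes — every pair in S has its reverse in S.
Reflexive (axiom T): yes — every world is S-related to itself.
Euclidean (axiom 5): yes — any two successors of a common world are S-related.
So F validates K, KB, KTB, S5. The strongest is S5.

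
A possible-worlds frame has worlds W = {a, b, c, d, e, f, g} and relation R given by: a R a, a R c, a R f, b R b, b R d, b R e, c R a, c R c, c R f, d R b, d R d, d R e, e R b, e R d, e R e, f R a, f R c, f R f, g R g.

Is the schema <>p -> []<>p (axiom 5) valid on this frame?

The schema 5 characterises exactly the Euclidean frames.
Euclidean: yes — any two successors of a common world are R-related.

Yes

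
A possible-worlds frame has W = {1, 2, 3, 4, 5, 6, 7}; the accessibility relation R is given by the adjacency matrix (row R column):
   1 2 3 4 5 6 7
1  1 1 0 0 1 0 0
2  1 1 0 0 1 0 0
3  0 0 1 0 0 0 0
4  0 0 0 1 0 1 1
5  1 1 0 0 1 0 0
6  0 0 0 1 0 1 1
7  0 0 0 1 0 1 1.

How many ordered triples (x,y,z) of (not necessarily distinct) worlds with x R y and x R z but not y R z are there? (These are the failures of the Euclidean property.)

R is Euclidean; there are no such tuples.

0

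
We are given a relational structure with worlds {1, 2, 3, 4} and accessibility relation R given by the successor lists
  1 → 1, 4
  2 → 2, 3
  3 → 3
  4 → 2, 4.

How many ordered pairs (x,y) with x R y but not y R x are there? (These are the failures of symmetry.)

3

Enumerating: (1,4), (2,3), (4,2).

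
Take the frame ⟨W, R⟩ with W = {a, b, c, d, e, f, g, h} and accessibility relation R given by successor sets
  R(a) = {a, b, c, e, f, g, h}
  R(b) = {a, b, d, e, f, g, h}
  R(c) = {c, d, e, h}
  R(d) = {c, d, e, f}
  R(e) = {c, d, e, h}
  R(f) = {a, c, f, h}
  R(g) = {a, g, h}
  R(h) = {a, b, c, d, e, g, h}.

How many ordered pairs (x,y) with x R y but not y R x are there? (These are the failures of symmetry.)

10

Enumerating: (a,c), (a,e), (b,d), (b,e), (b,f), (b,g), (d,f), (f,c), (f,h), (h,d).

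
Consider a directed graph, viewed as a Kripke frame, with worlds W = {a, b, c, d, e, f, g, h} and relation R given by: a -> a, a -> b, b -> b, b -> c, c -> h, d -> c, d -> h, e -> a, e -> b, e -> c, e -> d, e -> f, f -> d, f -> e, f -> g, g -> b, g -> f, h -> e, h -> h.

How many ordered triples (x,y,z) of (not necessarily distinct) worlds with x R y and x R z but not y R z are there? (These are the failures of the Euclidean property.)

Enumerating: (a,b,a), (b,c,b), (b,c,c), (d,c,c), (d,h,c), (e,a,c), (e,a,d), (e,a,f), (e,b,a), (e,b,d), (e,b,f), (e,c,a), … and 25 more.
Total: 37.

37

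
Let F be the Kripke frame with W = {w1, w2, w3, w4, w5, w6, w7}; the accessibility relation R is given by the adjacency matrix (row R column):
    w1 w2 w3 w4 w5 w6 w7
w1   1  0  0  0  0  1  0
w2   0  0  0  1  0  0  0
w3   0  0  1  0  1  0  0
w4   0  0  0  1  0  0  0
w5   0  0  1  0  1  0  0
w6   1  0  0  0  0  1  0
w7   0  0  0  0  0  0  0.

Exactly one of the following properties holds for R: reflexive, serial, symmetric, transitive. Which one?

transitive

Reflexive: no — w2 is not related to itself.
Serial: no — w7 has no R-successor.
Symmetric: no — w2 R w4 but not w4 R w2.
Transitive: yes — every two-step R-path is closed by a direct edge.
Only transitive holds.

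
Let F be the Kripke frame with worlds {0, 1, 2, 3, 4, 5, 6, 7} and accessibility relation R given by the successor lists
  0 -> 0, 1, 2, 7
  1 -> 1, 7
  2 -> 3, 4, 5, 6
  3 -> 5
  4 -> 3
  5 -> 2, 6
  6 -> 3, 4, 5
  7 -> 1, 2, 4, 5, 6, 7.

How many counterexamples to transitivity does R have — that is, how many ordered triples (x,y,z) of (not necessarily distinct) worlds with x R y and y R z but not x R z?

26

Enumerating: (0,2,3), (0,2,4), (0,2,5), (0,2,6), (0,7,4), (0,7,5), (0,7,6), (1,7,2), (1,7,4), (1,7,5), (1,7,6), (2,5,2), … and 14 more.
Total: 26.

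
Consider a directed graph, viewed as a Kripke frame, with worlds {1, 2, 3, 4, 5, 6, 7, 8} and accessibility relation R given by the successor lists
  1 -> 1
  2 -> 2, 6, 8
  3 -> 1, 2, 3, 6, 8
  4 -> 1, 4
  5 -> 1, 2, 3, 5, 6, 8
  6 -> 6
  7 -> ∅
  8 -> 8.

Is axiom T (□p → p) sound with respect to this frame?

Axiom T corresponds to the accessibility relation being reflexive.
Reflexive: no — 7 is not related to itself.

No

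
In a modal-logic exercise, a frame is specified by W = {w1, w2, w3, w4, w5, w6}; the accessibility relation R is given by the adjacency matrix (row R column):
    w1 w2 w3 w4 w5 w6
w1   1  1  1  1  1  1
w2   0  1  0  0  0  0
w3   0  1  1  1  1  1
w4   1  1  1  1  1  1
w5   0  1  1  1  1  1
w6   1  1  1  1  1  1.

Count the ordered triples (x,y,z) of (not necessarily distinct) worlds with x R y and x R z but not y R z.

29

Enumerating: (w1,w2,w1), (w1,w2,w3), (w1,w2,w4), (w1,w2,w5), (w1,w2,w6), (w1,w3,w1), (w1,w5,w1), (w3,w2,w3), (w3,w2,w4), (w3,w2,w5), (w3,w2,w6), (w4,w2,w1), … and 17 more.
Total: 29.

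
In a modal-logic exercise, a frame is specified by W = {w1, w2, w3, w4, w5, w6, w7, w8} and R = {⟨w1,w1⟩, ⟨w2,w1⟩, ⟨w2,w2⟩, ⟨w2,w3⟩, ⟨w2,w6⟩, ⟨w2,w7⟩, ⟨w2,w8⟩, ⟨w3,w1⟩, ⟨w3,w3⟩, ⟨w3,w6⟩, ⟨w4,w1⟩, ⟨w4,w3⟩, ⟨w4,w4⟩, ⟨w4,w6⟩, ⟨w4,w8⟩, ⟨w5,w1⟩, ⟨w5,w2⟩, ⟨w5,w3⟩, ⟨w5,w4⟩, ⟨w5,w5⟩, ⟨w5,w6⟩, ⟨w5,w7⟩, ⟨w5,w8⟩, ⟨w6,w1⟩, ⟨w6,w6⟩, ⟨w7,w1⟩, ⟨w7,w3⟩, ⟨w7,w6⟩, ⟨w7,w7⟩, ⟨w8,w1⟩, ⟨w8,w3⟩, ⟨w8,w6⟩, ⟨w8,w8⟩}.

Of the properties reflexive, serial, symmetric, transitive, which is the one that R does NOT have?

Reflexive: yes — every world is R-related to itself.
Serial: yes — every world has a successor (e.g. w1 R w1).
Symmetric: no — w2 R w1 but not w1 R w2.
Transitive: yes — every two-step R-path is closed by a direct edge.
Only symmetric fails.

symmetric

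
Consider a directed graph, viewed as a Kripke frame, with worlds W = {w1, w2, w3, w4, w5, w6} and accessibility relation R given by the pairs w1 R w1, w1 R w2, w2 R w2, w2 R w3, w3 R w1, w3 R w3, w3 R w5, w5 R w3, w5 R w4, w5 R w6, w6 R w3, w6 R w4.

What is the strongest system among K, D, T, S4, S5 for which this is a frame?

Serial (axiom D): no — w4 has no R-successor.
Reflexive (axiom T): no — w4 is not related to itself.
Transitive (axiom 4): no — w1 R w2 and w2 R w3, but not w1 R w3.
Euclidean (axiom 5): no — w3 R w1 and w3 R w5, but not w1 R w5.
So F validates K; D would additionally require R to be serial. The strongest is K.

K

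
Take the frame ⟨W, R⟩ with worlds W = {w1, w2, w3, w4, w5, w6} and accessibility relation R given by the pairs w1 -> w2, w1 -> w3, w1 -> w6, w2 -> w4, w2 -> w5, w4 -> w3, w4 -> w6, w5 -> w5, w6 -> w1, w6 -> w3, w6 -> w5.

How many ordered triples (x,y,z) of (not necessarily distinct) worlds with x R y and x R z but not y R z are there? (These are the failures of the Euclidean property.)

Enumerating: (w1,w2,w2), (w1,w2,w3), (w1,w2,w6), (w1,w3,w2), (w1,w3,w3), (w1,w3,w6), (w1,w6,w2), (w1,w6,w6), (w2,w4,w4), (w2,w4,w5), (w2,w5,w4), (w4,w3,w3), … and 9 more.
Total: 21.

21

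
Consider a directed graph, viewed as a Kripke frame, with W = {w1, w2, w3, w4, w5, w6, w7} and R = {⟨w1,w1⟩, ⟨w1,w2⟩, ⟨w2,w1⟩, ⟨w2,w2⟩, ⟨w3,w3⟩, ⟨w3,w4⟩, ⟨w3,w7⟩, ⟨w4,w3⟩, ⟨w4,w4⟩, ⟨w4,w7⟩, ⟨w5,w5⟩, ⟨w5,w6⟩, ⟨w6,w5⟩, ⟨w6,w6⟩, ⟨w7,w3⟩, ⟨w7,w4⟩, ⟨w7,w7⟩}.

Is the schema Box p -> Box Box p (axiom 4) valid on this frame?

Yes

Axiom 4 corresponds to the accessibility relation being transitive.
Transitive: yes — every two-step R-path is closed by a direct edge.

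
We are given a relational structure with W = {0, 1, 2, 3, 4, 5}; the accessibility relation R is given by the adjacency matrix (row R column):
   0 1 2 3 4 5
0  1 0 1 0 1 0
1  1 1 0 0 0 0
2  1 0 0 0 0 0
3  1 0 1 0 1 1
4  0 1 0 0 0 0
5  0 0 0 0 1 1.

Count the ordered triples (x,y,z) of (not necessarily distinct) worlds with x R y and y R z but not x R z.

Enumerating: (0,4,1), (1,0,2), (1,0,4), (2,0,2), (2,0,4), (3,4,1), (4,1,0), (5,4,1).

8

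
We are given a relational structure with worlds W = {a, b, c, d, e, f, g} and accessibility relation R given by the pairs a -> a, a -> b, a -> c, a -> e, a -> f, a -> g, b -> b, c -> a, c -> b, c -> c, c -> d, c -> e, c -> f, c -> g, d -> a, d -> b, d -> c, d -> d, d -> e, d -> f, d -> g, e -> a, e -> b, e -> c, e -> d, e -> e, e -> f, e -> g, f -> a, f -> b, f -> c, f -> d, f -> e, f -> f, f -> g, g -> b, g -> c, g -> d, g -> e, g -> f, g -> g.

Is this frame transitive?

Transitive: no — a R c and c R d, but not a R d.

No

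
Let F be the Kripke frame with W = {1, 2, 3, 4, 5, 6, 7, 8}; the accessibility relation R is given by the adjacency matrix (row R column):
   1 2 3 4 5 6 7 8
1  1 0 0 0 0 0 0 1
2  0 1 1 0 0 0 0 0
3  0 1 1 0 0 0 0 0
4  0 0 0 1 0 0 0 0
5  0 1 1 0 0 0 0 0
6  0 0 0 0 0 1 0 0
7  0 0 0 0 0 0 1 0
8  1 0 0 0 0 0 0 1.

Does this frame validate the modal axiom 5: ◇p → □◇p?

The schema 5 characterises exactly the Euclidean frames.
Euclidean: yes — any two successors of a common world are R-related.

Yes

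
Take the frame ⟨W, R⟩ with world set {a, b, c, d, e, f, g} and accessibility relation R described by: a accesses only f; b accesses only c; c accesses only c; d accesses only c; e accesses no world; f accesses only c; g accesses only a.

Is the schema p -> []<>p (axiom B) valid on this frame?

No

Axiom B corresponds to the accessibility relation being symmetric.
Symmetric: no — a R f but not f R a.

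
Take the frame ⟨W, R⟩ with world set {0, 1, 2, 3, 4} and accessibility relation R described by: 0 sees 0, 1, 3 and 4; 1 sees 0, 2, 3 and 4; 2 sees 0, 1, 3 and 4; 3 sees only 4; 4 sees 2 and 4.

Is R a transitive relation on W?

No

Transitive: no — 0 R 1 and 1 R 2, but not 0 R 2.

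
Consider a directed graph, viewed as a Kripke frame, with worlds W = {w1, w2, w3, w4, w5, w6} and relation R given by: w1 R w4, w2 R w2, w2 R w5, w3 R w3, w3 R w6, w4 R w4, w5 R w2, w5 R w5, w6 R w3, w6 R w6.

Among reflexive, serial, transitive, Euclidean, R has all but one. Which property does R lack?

Reflexive: no — w1 is not related to itself.
Serial: yes — every world has a successor (e.g. w1 R w4).
Transitive: yes — every two-step R-path is closed by a direct edge.
Euclidean: yes — any two successors of a common world are R-related.
Only reflexive fails.

reflexive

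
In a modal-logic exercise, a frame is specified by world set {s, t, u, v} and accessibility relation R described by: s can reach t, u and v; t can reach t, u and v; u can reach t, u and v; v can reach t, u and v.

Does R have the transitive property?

Transitive: yes — every two-step R-path is closed by a direct edge.

Yes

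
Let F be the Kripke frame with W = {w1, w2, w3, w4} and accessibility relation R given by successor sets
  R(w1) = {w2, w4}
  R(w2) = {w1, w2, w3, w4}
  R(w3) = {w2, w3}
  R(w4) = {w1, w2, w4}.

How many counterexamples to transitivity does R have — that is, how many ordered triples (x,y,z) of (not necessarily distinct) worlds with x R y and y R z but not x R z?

Enumerating: (w1,w2,w1), (w1,w2,w3), (w1,w4,w1), (w3,w2,w1), (w3,w2,w4), (w4,w2,w3).

6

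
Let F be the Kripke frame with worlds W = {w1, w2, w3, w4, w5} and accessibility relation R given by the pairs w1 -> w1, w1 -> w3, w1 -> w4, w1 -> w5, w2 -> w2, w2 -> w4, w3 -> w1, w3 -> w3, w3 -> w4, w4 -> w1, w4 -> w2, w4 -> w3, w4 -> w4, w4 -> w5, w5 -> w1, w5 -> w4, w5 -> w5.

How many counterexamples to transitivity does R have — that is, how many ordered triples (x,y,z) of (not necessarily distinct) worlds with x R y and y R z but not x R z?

10

Enumerating: (w1,w4,w2), (w2,w4,w1), (w2,w4,w3), (w2,w4,w5), (w3,w1,w5), (w3,w4,w2), (w3,w4,w5), (w5,w1,w3), (w5,w4,w2), (w5,w4,w3).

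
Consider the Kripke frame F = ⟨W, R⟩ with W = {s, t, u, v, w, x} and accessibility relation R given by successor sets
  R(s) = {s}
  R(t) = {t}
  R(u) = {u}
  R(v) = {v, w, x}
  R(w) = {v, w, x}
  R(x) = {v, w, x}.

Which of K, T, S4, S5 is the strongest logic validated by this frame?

S5

Reflexive (axiom T): yes — every world is R-related to itself.
Transitive (axiom 4): yes — every two-step R-path is closed by a direct edge.
Euclidean (axiom 5): yes — any two successors of a common world are R-related.
So F validates K, T, S4, S5. The strongest is S5.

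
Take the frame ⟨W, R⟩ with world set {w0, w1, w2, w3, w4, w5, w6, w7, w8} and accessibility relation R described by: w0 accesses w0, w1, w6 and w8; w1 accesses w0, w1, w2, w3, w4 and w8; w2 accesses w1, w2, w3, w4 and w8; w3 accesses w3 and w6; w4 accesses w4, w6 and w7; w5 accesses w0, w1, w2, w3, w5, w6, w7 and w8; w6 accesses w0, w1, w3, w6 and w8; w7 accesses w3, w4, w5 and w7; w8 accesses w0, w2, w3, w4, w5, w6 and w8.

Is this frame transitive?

Transitive: no — w0 R w1 and w1 R w2, but not w0 R w2.

No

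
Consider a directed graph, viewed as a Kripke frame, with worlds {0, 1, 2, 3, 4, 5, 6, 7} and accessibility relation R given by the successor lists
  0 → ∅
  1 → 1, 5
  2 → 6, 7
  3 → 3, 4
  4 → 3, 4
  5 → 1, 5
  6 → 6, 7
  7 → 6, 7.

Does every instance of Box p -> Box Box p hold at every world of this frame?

The schema 4 characterises exactly the transitive frames.
Transitive: yes — every two-step R-path is closed by a direct edge.

Yes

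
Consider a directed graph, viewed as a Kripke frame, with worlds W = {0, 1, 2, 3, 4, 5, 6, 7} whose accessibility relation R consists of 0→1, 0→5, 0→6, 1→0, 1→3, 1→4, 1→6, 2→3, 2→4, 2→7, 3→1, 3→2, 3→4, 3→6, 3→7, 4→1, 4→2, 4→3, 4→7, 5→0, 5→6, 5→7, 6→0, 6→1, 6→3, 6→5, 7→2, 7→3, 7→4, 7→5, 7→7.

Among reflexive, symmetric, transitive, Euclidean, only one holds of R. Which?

Reflexive: no — 0 is not related to itself.
Symmetric: yes — every pair in R has its reverse in R.
Transitive: no — 0 R 1 and 1 R 3, but not 0 R 3.
Euclidean: no — 0 R 1 and 0 R 5, but not 1 R 5.
Only symmetric holds.

symmetric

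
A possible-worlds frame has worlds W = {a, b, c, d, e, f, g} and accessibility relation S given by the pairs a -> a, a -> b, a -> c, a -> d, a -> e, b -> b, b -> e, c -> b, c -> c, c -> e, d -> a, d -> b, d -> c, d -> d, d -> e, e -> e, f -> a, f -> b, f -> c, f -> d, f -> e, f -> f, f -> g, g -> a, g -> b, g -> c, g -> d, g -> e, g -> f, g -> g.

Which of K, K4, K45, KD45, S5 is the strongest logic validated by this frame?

Transitive (axiom 4): yes — every two-step S-path is closed by a direct edge.
Euclidean (axiom 5): no — a S b and a S c, but not b S c.
Serial (axiom D): yes — every world has a successor (e.g. a S a).
Reflexive (axiom T): yes — every world is S-related to itself.
So F validates K, K4; K45 would additionally require S to be Euclidean. The strongest is K4.

K4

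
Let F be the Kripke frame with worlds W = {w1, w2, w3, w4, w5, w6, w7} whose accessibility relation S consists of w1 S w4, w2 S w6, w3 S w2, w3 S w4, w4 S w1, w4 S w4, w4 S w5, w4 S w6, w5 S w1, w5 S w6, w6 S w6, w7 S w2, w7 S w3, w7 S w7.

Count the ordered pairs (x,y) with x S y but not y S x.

Enumerating: (w2,w6), (w3,w2), (w3,w4), (w4,w5), (w4,w6), (w5,w1), (w5,w6), (w7,w2), (w7,w3).

9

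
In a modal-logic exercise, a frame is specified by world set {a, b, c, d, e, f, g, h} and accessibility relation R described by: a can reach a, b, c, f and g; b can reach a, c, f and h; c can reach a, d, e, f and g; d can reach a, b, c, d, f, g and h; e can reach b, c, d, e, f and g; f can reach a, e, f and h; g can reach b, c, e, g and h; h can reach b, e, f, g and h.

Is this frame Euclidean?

Euclidean: no — a R b and a R g, but not b R g.

No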